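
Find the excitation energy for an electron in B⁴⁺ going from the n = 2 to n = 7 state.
78.0939 eV

The energy levels of a hydrogen-like atom are E_n = -13.6057 Z² eV / n².

Energy at n = 2: E_2 = -13.6057 × 5² / 2² = -85.0356250 eV
Energy at n = 7: E_7 = -13.6057 × 5² / 7² = -6.9416837 eV

The excitation energy is the difference:
ΔE = E_7 - E_2
ΔE = -6.9416837 - (-85.0356250)
ΔE = 78.0939 eV

Since this is positive, energy must be absorbed (photon absorption).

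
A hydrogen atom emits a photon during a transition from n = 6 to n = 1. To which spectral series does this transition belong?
Lyman series

The spectral series in hydrogen are named based on the final (lower) energy level:
- Lyman series: n_final = 1 (ultraviolet)
- Balmer series: n_final = 2 (visible/near-UV)
- Paschen series: n_final = 3 (infrared)
- Brackett series: n_final = 4 (infrared)
- Pfund series: n_final = 5 (far infrared)

Since this transition ends at n = 1, it belongs to the Lyman series.

For reference, this 6 → 1 line has photon energy
ΔE = 13.6057 eV × (1/1² - 1/6²) = 13.22776389 eV,
corresponding to wavelength λ = hc/ΔE = 1239.84 eV·nm / 13.22776389 eV = 93.730128 nm in the ultraviolet region.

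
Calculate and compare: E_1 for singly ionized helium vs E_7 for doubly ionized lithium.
He⁺ at n = 1 (E = -54.422800 eV)

Using E_n = -13.6057 Z² / n² eV:

He⁺ (Z = 2) at n = 1:
E = -13.6057 × 2² / 1² = -13.6057 × 4 / 1 = -54.422800000 eV

Li²⁺ (Z = 3) at n = 7:
E = -13.6057 × 3² / 7² = -13.6057 × 9 / 49 = -2.499006122 eV

Since -54.422800000 eV < -2.499006122 eV,
He⁺ at n = 1 is more tightly bound (requires more energy to ionize).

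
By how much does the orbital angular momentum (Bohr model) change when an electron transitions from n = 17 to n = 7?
1.05457e-33 J·s (or 10ℏ)

In the Bohr model, L_n = nℏ where ℏ = 1.0545718e-34 J·s.

L_17 = 17ℏ = 1.7927721e-33 J·s
L_7 = 7ℏ = 7.3820026e-34 J·s

ΔL = L_17 - L_7 = (17 - 7)ℏ = 10ℏ
ΔL = 10 × 1.0545718e-34 J·s = 1.05457e-33 J·s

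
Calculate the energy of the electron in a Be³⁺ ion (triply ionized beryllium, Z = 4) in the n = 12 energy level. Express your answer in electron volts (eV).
-1.51174 eV

The energy levels of a hydrogen-like atom are given by:
E_n = -13.6057 Z² / n² eV  (with Z = 4 for Be³⁺)

For n = 12:
E_12 = -13.6057 × 4² / 12²
E_12 = -13.6057 × 16 / 144
E_12 = -1.51174 eV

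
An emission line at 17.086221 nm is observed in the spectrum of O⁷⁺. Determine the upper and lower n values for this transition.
n = 6 → n = 3

First, find the photon energy from the wavelength (hc = 1239.84 eV·nm):
E = hc/λ = 1239.84 eV·nm / 17.086221 nm = 72.563734 eV

The energy levels of O⁷⁺ satisfy E_n = -13.6057 × 8² / n² eV, so an emission n_i → n_f releases
ΔE = 13.6057 × 8² × (1/n_f² − 1/n_i²) eV.

Setting ΔE equal to the photon energy:
1/n_f² − 1/n_i² = 72.563734 / (13.6057 × 8²) = 0.083333334

Since 1/n_i² must be positive, we need 1/n_f² > 0.083333334, i.e. n_f ≤ 3. For each allowed n_f, solve n_i = (1/n_f² − 0.083333334)^(−1/2) and check whether it is a whole number:
  n_f = 1: 1/n_i² = 1.000000000 − 0.083333334 = 0.916666666 → n_i = 1.044  (not an integer) ✗
  n_f = 2: 1/n_i² = 0.250000000 − 0.083333334 = 0.166666666 → n_i = 2.449  (not an integer) ✗
  n_f = 3: 1/n_i² = 0.111111111 − 0.083333334 = 0.027777777 → n_i = 6.000  → integer, n_i = 6 ✓

Only n_f = 3 gives an integer upper level, n_i = 6.

The transition is from n = 6 to n = 3 (emission).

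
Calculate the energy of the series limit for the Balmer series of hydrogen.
3.40 eV

The series limit corresponds to the transition from n = ∞ to n = 2.
This is the highest energy (shortest wavelength) transition in the Balmer series.

E_∞ = 0 eV
E_2 = -13.6057 / 2² = -3.40 eV

Energy at series limit:
ΔE = E_∞ - E_2 = 0 - (-3.40) = 3.40 eV

This energy equals the ionization energy from the n = 2 state of hydrogen.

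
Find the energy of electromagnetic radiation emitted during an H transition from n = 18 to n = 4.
0.80836 eV

The energy levels are E_n = -13.6057 eV / n².

Energy at n = 18: E_18 = -13.6057 / 18² = -0.04199290 eV
Energy at n = 4: E_4 = -13.6057 / 4² = -0.85035625 eV

For emission (electron falling to lower state), the photon energy is:
E_photon = E_18 - E_4 = |-0.04199290 - (-0.85035625)|
E_photon = 0.80836 eV

This energy is carried away by the emitted photon.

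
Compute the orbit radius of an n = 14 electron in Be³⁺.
2.59297 nm (or 25.92968 Å)

The Bohr radius formula is:
r_n = n² a₀ / Z

where a₀ = 0.05291772 nm is the Bohr radius.

For Be³⁺ (Z = 4) at n = 14:
r_14 = 14² × 0.05291772 nm / 4
r_14 = 196 × 0.05291772 nm / 4
r_14 = 10.371873 nm / 4
r_14 = 2.59297 nm

The electron orbits at approximately 2.59297 nm from the nucleus.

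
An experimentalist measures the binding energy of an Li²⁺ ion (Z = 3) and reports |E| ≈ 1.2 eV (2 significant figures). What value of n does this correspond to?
n = 10

The exact energy levels follow E_n = -13.6057 Z² / n² eV with Z = 3.

The measured value (-1.2 eV) is reported to only 2 significant figures, so we must test candidate n values and see which one matches to that precision.

Candidate energies:
  n = 8:  E = -13.6057 × 3² / 8² = -1.913302 eV
  n = 9:  E = -13.6057 × 3² / 9² = -1.511744 eV
  n = 10:  E = -13.6057 × 3² / 10² = -1.224513 eV  ← matches
  n = 11:  E = -13.6057 × 3² / 11² = -1.011994 eV
  n = 12:  E = -13.6057 × 3² / 12² = -0.850356 eV

Checking against the measurement of -1.2 eV (2 sig figs), only n = 10 agrees:
E_10 = -1.224513 eV, which rounds to -1.2 eV ✓

Therefore n = 10.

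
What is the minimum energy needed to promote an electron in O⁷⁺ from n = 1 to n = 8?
857.159 eV

The energy levels of a hydrogen-like atom are E_n = -13.6057 Z² eV / n².

Energy at n = 1: E_1 = -13.6057 × 8² / 1² = -870.764800 eV
Energy at n = 8: E_8 = -13.6057 × 8² / 8² = -13.605700 eV

The excitation energy is the difference:
ΔE = E_8 - E_1
ΔE = -13.605700 - (-870.764800)
ΔE = 857.159 eV

Since this is positive, energy must be absorbed (photon absorption).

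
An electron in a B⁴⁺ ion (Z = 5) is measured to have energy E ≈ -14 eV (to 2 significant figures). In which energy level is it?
n = 5

The exact energy levels follow E_n = -13.6057 Z² / n² eV with Z = 5.

The measured value (-14 eV) is reported to only 2 significant figures, so we must test candidate n values and see which one matches to that precision.

Candidate energies:
  n = 3:  E = -13.6057 × 5² / 3² = -37.79361 eV
  n = 4:  E = -13.6057 × 5² / 4² = -21.25891 eV
  n = 5:  E = -13.6057 × 5² / 5² = -13.60570 eV  ← matches
  n = 6:  E = -13.6057 × 5² / 6² = -9.44840 eV
  n = 7:  E = -13.6057 × 5² / 7² = -6.94168 eV

Checking against the measurement of -14 eV (2 sig figs), only n = 5 agrees:
E_5 = -13.60570 eV, which rounds to -14 eV ✓

Therefore n = 5.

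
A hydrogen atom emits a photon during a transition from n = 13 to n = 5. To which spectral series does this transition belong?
Pfund series

The spectral series in hydrogen are named based on the final (lower) energy level:
- Lyman series: n_final = 1 (ultraviolet)
- Balmer series: n_final = 2 (visible/near-UV)
- Paschen series: n_final = 3 (infrared)
- Brackett series: n_final = 4 (infrared)
- Pfund series: n_final = 5 (far infrared)

Since this transition ends at n = 5, it belongs to the Pfund series.

For reference, this 13 → 5 line has photon energy
ΔE = 13.6057 eV × (1/5² - 1/13²) = 0.46372089941 eV,
corresponding to wavelength λ = hc/ΔE = 1239.84 eV·nm / 0.46372089941 eV = 2673.67721 nm in the far infrared region.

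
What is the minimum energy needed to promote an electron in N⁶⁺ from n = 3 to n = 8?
63.659 eV

The energy levels of a hydrogen-like atom are E_n = -13.6057 Z² eV / n².

Energy at n = 3: E_3 = -13.6057 × 7² / 3² = -74.075478 eV
Energy at n = 8: E_8 = -13.6057 × 7² / 8² = -10.416864 eV

The excitation energy is the difference:
ΔE = E_8 - E_3
ΔE = -10.416864 - (-74.075478)
ΔE = 63.659 eV

Since this is positive, energy must be absorbed (photon absorption).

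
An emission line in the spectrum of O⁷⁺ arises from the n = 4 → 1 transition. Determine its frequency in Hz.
1.97e+17 Hz

First, find the transition energy:
E_4 = -13.6057 × 8² / 4² = -54.422800 eV
E_1 = -13.6057 × 8² / 1² = -870.764800 eV
|ΔE| = |E_1 - E_4| = 816.342000 eV

Convert to Joules: E = 816.342000 eV × (1.602177 × 10⁻¹⁹ J/eV) = 1.3079e-16 J

Using E = hf:
f = E/h = 1.3079e-16 J / (6.62607 × 10⁻³⁴ J·s)
f = 1.97e+17 Hz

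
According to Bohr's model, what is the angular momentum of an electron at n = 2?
2.109e-34 J·s (or 2ℏ)

In the Bohr model, angular momentum is quantized:
L = nℏ

where ℏ = h/(2π) = 1.05457e-34 J·s

For n = 2:
L = 2 × 1.05457e-34 J·s
L = 2.109e-34 J·s

This can also be written as L = 2ℏ.
The angular momentum is an integer multiple of the reduced Planck constant.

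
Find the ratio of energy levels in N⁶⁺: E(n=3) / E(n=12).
16.00

Using E_n = -13.6057 Z² / n² eV with Z = 7:

E_3 = -13.6057 × 7² / 3² = -666.6793 / 9 = -74.07547778 eV
E_12 = -13.6057 × 7² / 12² = -666.6793 / 144 = -4.62971736 eV

The ratio is:
E_3/E_12 = (-74.07547778) / (-4.62971736)
E_3/E_12 = (-666.6793/9) / (-666.6793/144)
E_3/E_12 = 144/9
E_3/E_12 = 16.00
(Note: the Z² factors cancel in the ratio.)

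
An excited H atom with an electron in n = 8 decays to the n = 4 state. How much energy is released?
0.637767 eV

The energy levels are E_n = -13.6057 eV / n².

Energy at n = 8: E_8 = -13.6057 / 8² = -0.212589063 eV
Energy at n = 4: E_4 = -13.6057 / 4² = -0.850356250 eV

For emission (electron falling to lower state), the photon energy is:
E_photon = E_8 - E_4 = |-0.212589063 - (-0.850356250)|
E_photon = 0.637767 eV

This energy is carried away by the emitted photon.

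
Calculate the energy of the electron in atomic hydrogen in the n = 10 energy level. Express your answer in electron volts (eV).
-0.14 eV

The energy levels of a hydrogen-like atom are given by:
E_n = -13.6057 eV / n²

For n = 10:
E_10 = -13.6057 eV / 10²
E_10 = -13.6057 eV / 100
E_10 = -0.14 eV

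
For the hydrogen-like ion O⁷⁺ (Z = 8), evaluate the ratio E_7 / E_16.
5.224490

Using E_n = -13.6057 Z² / n² eV with Z = 8:

E_7 = -13.6057 × 8² / 7² = -870.7648 / 49 = -17.770710204082 eV
E_16 = -13.6057 × 8² / 16² = -870.7648 / 256 = -3.401425000000 eV

The ratio is:
E_7/E_16 = (-17.770710204082) / (-3.401425000000)
E_7/E_16 = (-870.7648/49) / (-870.7648/256)
E_7/E_16 = 256/49
E_7/E_16 = 5.224490
(Note: the Z² factors cancel in the ratio.)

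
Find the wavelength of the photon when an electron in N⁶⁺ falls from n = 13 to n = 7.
128.33651 nm

First, find the transition energy using E_n = -13.6057 Z² / n² eV:
E_13 = -13.6057 × 7² / 13² = -3.944847929 eV
E_7 = -13.6057 × 7² / 7² = -13.605700000 eV

Photon energy: |ΔE| = |E_7 - E_13| = 9.660852071 eV

Convert to wavelength using E = hc/λ with hc = 1239.84 eV·nm:
λ = hc/E = 1239.84 eV·nm / 9.660852071 eV
λ = 128.33651 nm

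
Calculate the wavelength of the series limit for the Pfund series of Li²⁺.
253.13 nm

The series limit corresponds to the transition from n = ∞ to n = 5.
This is the highest energy (shortest wavelength) transition in the Pfund series.

E_∞ = 0 eV
E_5 = -13.6057 × 3² / 5² = -4.898052 eV

Energy at series limit:
ΔE = E_∞ - E_5 = 0 - (-4.898052) = 4.898052 eV
λ = hc/E = 1239.84 eV·nm / 4.898052 eV = 253.13 nm

This energy equals the ionization energy from the n = 5 state of Li²⁺.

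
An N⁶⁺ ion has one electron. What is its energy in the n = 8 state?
-10.41686 eV

For hydrogen-like ions, the energy levels scale with Z²:
E_n = -13.6057 Z² / n² eV

For N⁶⁺ (Z = 7) at n = 8:
E_8 = -13.6057 × 7² / 8²
E_8 = -13.6057 × 49 / 64
E_8 = -666.6793 / 64
E_8 = -10.41686 eV

The energy is 49 times more negative than hydrogen at the same n due to the stronger nuclear charge.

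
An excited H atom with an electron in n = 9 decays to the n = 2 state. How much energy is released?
3.233453 eV

The energy levels are E_n = -13.6057 eV / n².

Energy at n = 9: E_9 = -13.6057 / 9² = -0.167971605 eV
Energy at n = 2: E_2 = -13.6057 / 2² = -3.401425000 eV

For emission (electron falling to lower state), the photon energy is:
E_photon = E_9 - E_2 = |-0.167971605 - (-3.401425000)|
E_photon = 3.233453 eV

This energy is carried away by the emitted photon.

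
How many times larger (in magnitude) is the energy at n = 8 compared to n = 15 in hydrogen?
3.515625

Using E_n = -13.6057 Z² / n² eV with Z = 1:

E_8 = -13.6057 / 8² = -13.6057 / 64 = -0.212589062500 eV
E_15 = -13.6057 / 15² = -13.6057 / 225 = -0.060469777778 eV

The ratio is:
E_8/E_15 = (-0.212589062500) / (-0.060469777778)
E_8/E_15 = (-13.6057/64) / (-13.6057/225)
E_8/E_15 = 225/64
E_8/E_15 = 3.515625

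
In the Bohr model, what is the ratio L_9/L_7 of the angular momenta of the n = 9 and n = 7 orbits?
1.285714

In the Bohr model, L_n = nℏ, so the ratio is purely the ratio of quantum numbers:

L_9/L_7 = 9ℏ / 7ℏ = 9/7 = 1.285714

The angular momentum scales linearly with n.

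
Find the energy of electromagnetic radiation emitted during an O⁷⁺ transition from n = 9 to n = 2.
206.94102 eV

The energy levels are E_n = -13.6057 Z² eV / n².

Energy at n = 9: E_9 = -13.6057 × 8² / 9² = -10.75018272 eV
Energy at n = 2: E_2 = -13.6057 × 8² / 2² = -217.69120000 eV

For emission (electron falling to lower state), the photon energy is:
E_photon = E_9 - E_2 = |-10.75018272 - (-217.69120000)|
E_photon = 206.94102 eV

This energy is carried away by the emitted photon.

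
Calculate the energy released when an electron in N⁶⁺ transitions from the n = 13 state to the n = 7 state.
9.661 eV

The energy levels are E_n = -13.6057 Z² eV / n².

Energy at n = 13: E_13 = -13.6057 × 7² / 13² = -3.944848 eV
Energy at n = 7: E_7 = -13.6057 × 7² / 7² = -13.605700 eV

For emission (electron falling to lower state), the photon energy is:
E_photon = E_13 - E_7 = |-3.944848 - (-13.605700)|
E_photon = 9.661 eV

This energy is carried away by the emitted photon.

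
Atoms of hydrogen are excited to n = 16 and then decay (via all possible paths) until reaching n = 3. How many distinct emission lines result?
91

The electron can occupy levels n = 3, 4, ..., 16 during de-excitation — that is m = 16 - 3 + 1 = 14 distinct levels.

The number of distinct spectral lines equals the number of ways to choose 2 of these m levels (each pair gives one possible emission transition):

Number of lines = m(m-1)/2 = 14×13/2 = 91

These correspond to all possible transitions between the 14 levels:
16 → 15, 16 → 14, 16 → 13, 16 → 12, 16 → 11, 16 → 10, 16 → 9, 16 → 8...

Each transition produces a photon with a unique energy (and thus wavelength). This count does not depend on Z.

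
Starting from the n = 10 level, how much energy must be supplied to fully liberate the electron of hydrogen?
0.136 eV

The ionization energy is the energy needed to remove the electron completely (n → ∞).

For hydrogen, E_n = -13.6057 eV / n².

At n = 10: E_10 = -13.6057 / 10² = -0.136057 eV
At n = ∞: E_∞ = 0 eV

Ionization energy = E_∞ - E_10 = 0 - (-0.136057) = 0.136057 eV
Ionization energy ≈ 0.136 eV

This is also called the binding energy of the electron in state n = 10.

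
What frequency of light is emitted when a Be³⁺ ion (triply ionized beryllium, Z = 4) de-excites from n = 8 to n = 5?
1.2830e+15 Hz

First, find the transition energy:
E_8 = -13.6057 × 4² / 8² = -3.4014250 eV
E_5 = -13.6057 × 4² / 5² = -8.7076480 eV
|ΔE| = |E_5 - E_8| = 5.3062230 eV

Convert to Joules: E = 5.3062230 eV × (1.602177 × 10⁻¹⁹ J/eV) = 8.501508e-19 J

Using E = hf:
f = E/h = 8.501508e-19 J / (6.62607 × 10⁻³⁴ J·s)
f = 1.2830e+15 Hz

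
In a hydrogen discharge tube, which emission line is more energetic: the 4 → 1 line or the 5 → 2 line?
4 → 1

Calculate the energy for each transition:

Transition 4 → 1:
ΔE₁ = |E_1 - E_4| = |-13.6057/1² - (-13.6057/4²)|
ΔE₁ = |-13.605700000000 - (-0.850356250000)| = 12.755343750 eV

Transition 5 → 2:
ΔE₂ = |E_2 - E_5| = |-13.6057/2² - (-13.6057/5²)|
ΔE₂ = |-3.401425000000 - (-0.544228000000)| = 2.857197000 eV

Since 12.755343750 eV > 2.857197000 eV, the transition 4 → 1 emits the more energetic photon.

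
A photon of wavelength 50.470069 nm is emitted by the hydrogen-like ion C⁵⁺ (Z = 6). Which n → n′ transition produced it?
n = 9 → n = 4

First, find the photon energy from the wavelength (hc = 1239.84 eV·nm):
E = hc/λ = 1239.84 eV·nm / 50.470069 nm = 24.565847 eV

The energy levels of C⁵⁺ satisfy E_n = -13.6057 × 6² / n² eV, so an emission n_i → n_f releases
ΔE = 13.6057 × 6² × (1/n_f² − 1/n_i²) eV.

Setting ΔE equal to the photon energy:
1/n_f² − 1/n_i² = 24.565847 / (13.6057 × 6²) = 0.050154321

Since 1/n_i² must be positive, we need 1/n_f² > 0.050154321, i.e. n_f ≤ 4. For each allowed n_f, solve n_i = (1/n_f² − 0.050154321)^(−1/2) and check whether it is a whole number:
  n_f = 1: 1/n_i² = 1.000000000 − 0.050154321 = 0.949845679 → n_i = 1.026  (not an integer) ✗
  n_f = 2: 1/n_i² = 0.250000000 − 0.050154321 = 0.199845679 → n_i = 2.237  (not an integer) ✗
  n_f = 3: 1/n_i² = 0.111111111 − 0.050154321 = 0.060956790 → n_i = 4.050  (not an integer) ✗
  n_f = 4: 1/n_i² = 0.062500000 − 0.050154321 = 0.012345679 → n_i = 9.000  → integer, n_i = 9 ✓

Only n_f = 4 gives an integer upper level, n_i = 9.

The transition is from n = 9 to n = 4 (emission).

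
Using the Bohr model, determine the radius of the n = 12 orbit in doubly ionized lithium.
2.54005 nm (or 25.40051 Å)

The Bohr radius formula is:
r_n = n² a₀ / Z

where a₀ = 0.05291772 nm is the Bohr radius.

For Li²⁺ (Z = 3) at n = 12:
r_12 = 12² × 0.05291772 nm / 3
r_12 = 144 × 0.05291772 nm / 3
r_12 = 7.620152 nm / 3
r_12 = 2.54005 nm

The electron orbits at approximately 2.54005 nm from the nucleus.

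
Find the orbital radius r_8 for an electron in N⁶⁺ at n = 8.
0.4838 nm (or 4.8382 Å)

The Bohr radius formula is:
r_n = n² a₀ / Z

where a₀ = 0.0529177 nm is the Bohr radius.

For N⁶⁺ (Z = 7) at n = 8:
r_8 = 8² × 0.0529177 nm / 7
r_8 = 64 × 0.0529177 nm / 7
r_8 = 3.38673 nm / 7
r_8 = 0.4838 nm

The electron orbits at approximately 0.4838 nm from the nucleus.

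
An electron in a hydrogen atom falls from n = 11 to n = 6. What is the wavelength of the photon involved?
4669.966 nm

First, find the transition energy using E_n = -13.6057 / n² eV:
E_11 = -13.6057 / 11² = -0.112443802 eV
E_6 = -13.6057 / 6² = -0.377936111 eV

Photon energy: |ΔE| = |E_6 - E_11| = 0.265492309 eV

Convert to wavelength using E = hc/λ with hc = 1239.84 eV·nm:
λ = hc/E = 1239.84 eV·nm / 0.265492309 eV
λ = 4669.966 nm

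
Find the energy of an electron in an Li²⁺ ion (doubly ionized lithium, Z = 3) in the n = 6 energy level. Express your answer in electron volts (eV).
-3.40143 eV

The energy levels of a hydrogen-like atom are given by:
E_n = -13.6057 Z² / n² eV  (with Z = 3 for Li²⁺)

For n = 6:
E_6 = -13.6057 × 3² / 6²
E_6 = -13.6057 × 9 / 36
E_6 = -3.40143 eV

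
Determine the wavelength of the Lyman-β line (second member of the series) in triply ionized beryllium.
6.4073 nm

The lines of a series are numbered from the longest wavelength (smallest ΔE) outward; the second line is the transition from n = n_f + 2 to n_f.
The Lyman series has all transitions ending at n_f = 1.

For Be³⁺ (Z = 4), the second line (β-line) is the jump from n = 3 to n = 1:
E_3 = -13.6057 × 4² / 3² = -24.187911 eV
E_1 = -13.6057 × 4² / 1² = -217.691200 eV
ΔE = E_3 - E_1 = 193.503289 eV

λ = hc/E = 1239.84 eV·nm / 193.503289 eV
λ = 6.4073 nm

This is the β-line of the Lyman series in Be³⁺.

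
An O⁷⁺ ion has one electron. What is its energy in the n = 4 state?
-54.42 eV

For hydrogen-like ions, the energy levels scale with Z²:
E_n = -13.6057 Z² / n² eV

For O⁷⁺ (Z = 8) at n = 4:
E_4 = -13.6057 × 8² / 4²
E_4 = -13.6057 × 64 / 16
E_4 = -870.7648 / 16
E_4 = -54.42 eV

The energy is 64 times more negative than hydrogen at the same n due to the stronger nuclear charge.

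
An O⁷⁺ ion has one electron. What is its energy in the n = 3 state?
-96.75164 eV

For hydrogen-like ions, the energy levels scale with Z²:
E_n = -13.6057 Z² / n² eV

For O⁷⁺ (Z = 8) at n = 3:
E_3 = -13.6057 × 8² / 3²
E_3 = -13.6057 × 64 / 9
E_3 = -870.7648 / 9
E_3 = -96.75164 eV

The energy is 64 times more negative than hydrogen at the same n due to the stronger nuclear charge.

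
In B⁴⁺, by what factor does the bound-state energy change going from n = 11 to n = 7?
2.469388

Using E_n = -13.6057 Z² / n² eV with Z = 5:

E_7 = -13.6057 × 5² / 7² = -340.1425 / 49 = -6.941683673469 eV
E_11 = -13.6057 × 5² / 11² = -340.1425 / 121 = -2.811095041322 eV

The ratio is:
E_7/E_11 = (-6.941683673469) / (-2.811095041322)
E_7/E_11 = (-340.1425/49) / (-340.1425/121)
E_7/E_11 = 121/49
E_7/E_11 = 2.469388
(Note: the Z² factors cancel in the ratio.)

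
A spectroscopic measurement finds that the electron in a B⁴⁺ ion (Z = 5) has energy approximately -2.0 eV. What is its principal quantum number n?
n = 13

The exact energy levels follow E_n = -13.6057 Z² / n² eV with Z = 5.

The measured value (-2.0 eV) is reported to only 2 significant figures, so we must test candidate n values and see which one matches to that precision.

Candidate energies:
  n = 11:  E = -13.6057 × 5² / 11² = -2.81110 eV
  n = 12:  E = -13.6057 × 5² / 12² = -2.36210 eV
  n = 13:  E = -13.6057 × 5² / 13² = -2.01268 eV  ← matches
  n = 14:  E = -13.6057 × 5² / 14² = -1.73542 eV
  n = 15:  E = -13.6057 × 5² / 15² = -1.51174 eV

Checking against the measurement of -2.0 eV (2 sig figs), only n = 13 agrees:
E_13 = -2.01268 eV, which rounds to -2.0 eV ✓

Therefore n = 13.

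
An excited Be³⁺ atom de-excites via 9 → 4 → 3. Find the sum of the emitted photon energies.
21.500 eV

The energy levels of Be³⁺ are E_n = -13.6057 × 4² / n² eV.

First transition (9 → 4):
ΔE₁ = |E_4 - E_9|
ΔE₁ = |-13.605700000 - (-2.687545679)| = 10.918154 eV

Second transition (4 → 3):
ΔE₂ = |E_3 - E_4|
ΔE₂ = |-24.187911111 - (-13.605700000)| = 10.582211 eV

Total energy released:
E_total = ΔE₁ + ΔE₂ = 10.918154 + 10.582211 = 21.500 eV

Note: This equals the direct transition 9 → 3: 21.500 eV ✓
Energy is conserved regardless of the path taken.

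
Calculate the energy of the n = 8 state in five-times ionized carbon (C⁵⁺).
-7.6532 eV

For hydrogen-like ions, the energy levels scale with Z²:
E_n = -13.6057 Z² / n² eV

For C⁵⁺ (Z = 6) at n = 8:
E_8 = -13.6057 × 6² / 8²
E_8 = -13.6057 × 36 / 64
E_8 = -489.8052 / 64
E_8 = -7.6532 eV

The energy is 36 times more negative than hydrogen at the same n due to the stronger nuclear charge.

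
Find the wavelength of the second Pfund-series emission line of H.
4651.2491 nm

The lines of a series are numbered from the longest wavelength (smallest ΔE) outward; the second line is the transition from n = n_f + 2 to n_f.
The Pfund series has all transitions ending at n_f = 5.

For H, the second line (β-line) is the jump from n = 7 to n = 5:
E_7 = -13.6057 / 7² = -0.2776673469 eV
E_5 = -13.6057 / 5² = -0.5442280000 eV
ΔE = E_7 - E_5 = 0.2665606531 eV

λ = hc/E = 1239.84 eV·nm / 0.2665606531 eV
λ = 4651.2491 nm

This is the β-line of the Pfund series in H.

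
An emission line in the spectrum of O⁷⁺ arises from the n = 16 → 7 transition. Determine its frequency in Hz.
3.47448e+15 Hz

First, find the transition energy:
E_16 = -13.6057 × 8² / 16² = -3.4014250 eV
E_7 = -13.6057 × 8² / 7² = -17.7707102 eV
|ΔE| = |E_7 - E_16| = 14.3692852 eV

Convert to Joules: E = 14.3692852 eV × (1.602177 × 10⁻¹⁹ J/eV) = 2.3022138e-18 J

Using E = hf:
f = E/h = 2.3022138e-18 J / (6.62607 × 10⁻³⁴ J·s)
f = 3.47448e+15 Hz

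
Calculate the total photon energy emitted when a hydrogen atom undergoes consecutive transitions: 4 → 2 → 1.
12.75534 eV

The energy levels of hydrogen are E_n = -13.6057 / n² eV.

First transition (4 → 2):
ΔE₁ = |E_2 - E_4|
ΔE₁ = |-3.40142500000 - (-0.85035625000)| = 2.55106875 eV

Second transition (2 → 1):
ΔE₂ = |E_1 - E_2|
ΔE₂ = |-13.60570000000 - (-3.40142500000)| = 10.20427500 eV

Total energy released:
E_total = ΔE₁ + ΔE₂ = 2.55106875 + 10.20427500 = 12.75534 eV

Note: This equals the direct transition 4 → 1: 12.75534 eV ✓
Energy is conserved regardless of the path taken.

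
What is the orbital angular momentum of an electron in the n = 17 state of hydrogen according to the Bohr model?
1.79e-33 J·s (or 17ℏ)

In the Bohr model, angular momentum is quantized:
L = nℏ

where ℏ = h/(2π) = 1.0546e-34 J·s

For n = 17:
L = 17 × 1.0546e-34 J·s
L = 1.79e-33 J·s

This can also be written as L = 17ℏ.
The angular momentum is an integer multiple of the reduced Planck constant.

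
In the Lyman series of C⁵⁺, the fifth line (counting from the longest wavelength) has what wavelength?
2.604 nm

The lines of a series are numbered from the longest wavelength (smallest ΔE) outward; the fifth line is the transition from n = n_f + 5 to n_f.
The Lyman series has all transitions ending at n_f = 1.

For C⁵⁺ (Z = 6), the fifth line (ε-line) is the jump from n = 6 to n = 1:
E_6 = -13.6057 × 6² / 6² = -13.60570 eV
E_1 = -13.6057 × 6² / 1² = -489.80520 eV
ΔE = E_6 - E_1 = 476.19950 eV

λ = hc/E = 1239.84 eV·nm / 476.19950 eV
λ = 2.604 nm

This is the ε-line of the Lyman series in C⁵⁺.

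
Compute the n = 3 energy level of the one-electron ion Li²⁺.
-13.606 eV

For hydrogen-like ions, the energy levels scale with Z²:
E_n = -13.6057 Z² / n² eV

For Li²⁺ (Z = 3) at n = 3:
E_3 = -13.6057 × 3² / 3²
E_3 = -13.6057 × 9 / 9
E_3 = -122.4513 / 9
E_3 = -13.606 eV

The energy is 9 times more negative than hydrogen at the same n due to the stronger nuclear charge.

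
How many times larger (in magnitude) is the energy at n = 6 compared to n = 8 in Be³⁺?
1.7778

Using E_n = -13.6057 Z² / n² eV with Z = 4:

E_6 = -13.6057 × 4² / 6² = -217.6912 / 36 = -6.0469777778 eV
E_8 = -13.6057 × 4² / 8² = -217.6912 / 64 = -3.4014250000 eV

The ratio is:
E_6/E_8 = (-6.0469777778) / (-3.4014250000)
E_6/E_8 = (-217.6912/36) / (-217.6912/64)
E_6/E_8 = 64/36
E_6/E_8 = 1.7778
(Note: the Z² factors cancel in the ratio.)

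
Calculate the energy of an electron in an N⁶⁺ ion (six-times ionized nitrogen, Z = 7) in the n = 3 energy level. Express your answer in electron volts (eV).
-74.075 eV

The energy levels of a hydrogen-like atom are given by:
E_n = -13.6057 Z² / n² eV  (with Z = 7 for N⁶⁺)

For n = 3:
E_3 = -13.6057 × 7² / 3²
E_3 = -13.6057 × 49 / 9
E_3 = -74.075 eV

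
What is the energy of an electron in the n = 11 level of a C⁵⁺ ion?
-4.0480 eV

For hydrogen-like ions, the energy levels scale with Z²:
E_n = -13.6057 Z² / n² eV

For C⁵⁺ (Z = 6) at n = 11:
E_11 = -13.6057 × 6² / 11²
E_11 = -13.6057 × 36 / 121
E_11 = -489.8052 / 121
E_11 = -4.0480 eV

The energy is 36 times more negative than hydrogen at the same n due to the stronger nuclear charge.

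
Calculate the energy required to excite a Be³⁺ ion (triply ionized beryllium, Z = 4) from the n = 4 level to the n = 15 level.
12.638184 eV

The energy levels of a hydrogen-like atom are E_n = -13.6057 Z² eV / n².

Energy at n = 4: E_4 = -13.6057 × 4² / 4² = -13.605700000 eV
Energy at n = 15: E_15 = -13.6057 × 4² / 15² = -0.967516444 eV

The excitation energy is the difference:
ΔE = E_15 - E_4
ΔE = -0.967516444 - (-13.605700000)
ΔE = 12.638184 eV

Since this is positive, energy must be absorbed (photon absorption).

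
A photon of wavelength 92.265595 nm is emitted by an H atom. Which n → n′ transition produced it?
n = 9 → n = 1

First, find the photon energy from the wavelength (hc = 1239.84 eV·nm):
E = hc/λ = 1239.84 eV·nm / 92.265595 nm = 13.437728 eV

The energy levels of hydrogen satisfy E_n = -13.6057 / n² eV, so an emission n_i → n_f releases
ΔE = 13.6057 × (1/n_f² − 1/n_i²) eV.

Setting ΔE equal to the photon energy:
1/n_f² − 1/n_i² = 13.437728 / 13.6057 = 0.98765429

Since 1/n_i² must be positive, we need 1/n_f² > 0.98765429, i.e. n_f ≤ 1. For each allowed n_f, solve n_i = (1/n_f² − 0.98765429)^(−1/2) and check whether it is a whole number:
  n_f = 1: 1/n_i² = 1.00000000 − 0.98765429 = 0.01234571 → n_i = 9.000  → integer, n_i = 9 ✓

Only n_f = 1 gives an integer upper level, n_i = 9.

The transition is from n = 9 to n = 1 (emission).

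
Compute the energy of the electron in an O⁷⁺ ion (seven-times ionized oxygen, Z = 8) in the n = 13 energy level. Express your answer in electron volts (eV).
-5.1525 eV

The energy levels of a hydrogen-like atom are given by:
E_n = -13.6057 Z² / n² eV  (with Z = 8 for O⁷⁺)

For n = 13:
E_13 = -13.6057 × 8² / 13²
E_13 = -13.6057 × 64 / 169
E_13 = -5.1525 eV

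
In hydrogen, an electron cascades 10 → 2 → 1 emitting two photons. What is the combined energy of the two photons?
13.469643 eV

The energy levels of hydrogen are E_n = -13.6057 / n² eV.

First transition (10 → 2):
ΔE₁ = |E_2 - E_10|
ΔE₁ = |-3.401425000000 - (-0.136057000000)| = 3.265368000 eV

Second transition (2 → 1):
ΔE₂ = |E_1 - E_2|
ΔE₂ = |-13.605700000000 - (-3.401425000000)| = 10.204275000 eV

Total energy released:
E_total = ΔE₁ + ΔE₂ = 3.265368000 + 10.204275000 = 13.469643 eV

Note: This equals the direct transition 10 → 1: 13.469643 eV ✓
Energy is conserved regardless of the path taken.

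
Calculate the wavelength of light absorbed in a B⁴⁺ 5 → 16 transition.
100.9887 nm

First, find the transition energy using E_n = -13.6057 Z² / n² eV:
E_5 = -13.6057 × 5² / 5² = -13.6057000 eV
E_16 = -13.6057 × 5² / 16² = -1.3286816 eV

Photon energy: |ΔE| = |E_16 - E_5| = 12.2770184 eV

Convert to wavelength using E = hc/λ with hc = 1239.84 eV·nm:
λ = hc/E = 1239.84 eV·nm / 12.2770184 eV
λ = 100.9887 nm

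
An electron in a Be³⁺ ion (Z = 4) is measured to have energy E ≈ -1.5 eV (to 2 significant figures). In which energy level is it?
n = 12

The exact energy levels follow E_n = -13.6057 Z² / n² eV with Z = 4.

The measured value (-1.5 eV) is reported to only 2 significant figures, so we must test candidate n values and see which one matches to that precision.

Candidate energies:
  n = 10:  E = -13.6057 × 4² / 10² = -2.176912 eV
  n = 11:  E = -13.6057 × 4² / 11² = -1.799101 eV
  n = 12:  E = -13.6057 × 4² / 12² = -1.511744 eV  ← matches
  n = 13:  E = -13.6057 × 4² / 13² = -1.288114 eV
  n = 14:  E = -13.6057 × 4² / 14² = -1.110669 eV

Checking against the measurement of -1.5 eV (2 sig figs), only n = 12 agrees:
E_12 = -1.511744 eV, which rounds to -1.5 eV ✓

Therefore n = 12.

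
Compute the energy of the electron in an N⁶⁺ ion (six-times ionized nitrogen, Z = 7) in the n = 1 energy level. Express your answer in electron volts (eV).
-666.679300 eV

The energy levels of a hydrogen-like atom are given by:
E_n = -13.6057 Z² / n² eV  (with Z = 7 for N⁶⁺)

For n = 1:
E_1 = -13.6057 × 7² / 1²
E_1 = -13.6057 × 49 / 1
E_1 = -666.679300 eV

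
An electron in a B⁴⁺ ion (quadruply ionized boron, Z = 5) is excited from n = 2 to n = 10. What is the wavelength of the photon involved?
15.187752 nm

First, find the transition energy using E_n = -13.6057 Z² / n² eV:
E_2 = -13.6057 × 5² / 2² = -85.03562500 eV
E_10 = -13.6057 × 5² / 10² = -3.40142500 eV

Photon energy: |ΔE| = |E_10 - E_2| = 81.63420000 eV

Convert to wavelength using E = hc/λ with hc = 1239.84 eV·nm:
λ = hc/E = 1239.84 eV·nm / 81.63420000 eV
λ = 15.187752 nm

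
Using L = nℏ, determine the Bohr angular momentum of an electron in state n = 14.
1.48e-33 J·s (or 14ℏ)

In the Bohr model, angular momentum is quantized:
L = nℏ

where ℏ = h/(2π) = 1.0546e-34 J·s

For n = 14:
L = 14 × 1.0546e-34 J·s
L = 1.48e-33 J·s

This can also be written as L = 14ℏ.
The angular momentum is an integer multiple of the reduced Planck constant.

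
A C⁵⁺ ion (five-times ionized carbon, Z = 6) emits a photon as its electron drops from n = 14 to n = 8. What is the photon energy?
5.1542 eV

The energy levels are E_n = -13.6057 Z² eV / n².

Energy at n = 14: E_14 = -13.6057 × 6² / 14² = -2.4990061 eV
Energy at n = 8: E_8 = -13.6057 × 6² / 8² = -7.6532063 eV

For emission (electron falling to lower state), the photon energy is:
E_photon = E_14 - E_8 = |-2.4990061 - (-7.6532063)|
E_photon = 5.1542 eV

This energy is carried away by the emitted photon.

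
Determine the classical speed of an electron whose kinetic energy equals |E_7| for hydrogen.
3.1253e+05 m/s (or 0.104% of c)

The binding energy at n = 7 for hydrogen is:
E_7 = -13.6057/7² = -0.27766735 eV
|E_7| = 0.27766735 eV

Convert to Joules:
KE = 0.27766735 eV × (1.602177 × 10⁻¹⁹ J/eV) = 4.448722e-20 J

Using KE = ½mv²:
v = √(2·KE/m_e)
v = √(2 × 4.448722e-20 J / 9.10938 × 10⁻³¹ kg)
v = 3.1253e+05 m/s

This is approximately 0.104% the speed of light.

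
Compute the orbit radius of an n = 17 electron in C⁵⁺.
2.5489 nm (or 25.4887 Å)

The Bohr radius formula is:
r_n = n² a₀ / Z

where a₀ = 0.0529177 nm is the Bohr radius.

For C⁵⁺ (Z = 6) at n = 17:
r_17 = 17² × 0.0529177 nm / 6
r_17 = 289 × 0.0529177 nm / 6
r_17 = 15.29322 nm / 6
r_17 = 2.5489 nm

The electron orbits at approximately 2.5489 nm from the nucleus.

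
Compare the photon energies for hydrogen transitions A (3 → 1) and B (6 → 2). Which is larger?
3 → 1

Calculate the energy for each transition:

Transition 3 → 1:
ΔE₁ = |E_1 - E_3| = |-13.6057/1² - (-13.6057/3²)|
ΔE₁ = |-13.60570000000 - (-1.51174444444)| = 12.09395556 eV

Transition 6 → 2:
ΔE₂ = |E_2 - E_6| = |-13.6057/2² - (-13.6057/6²)|
ΔE₂ = |-3.40142500000 - (-0.37793611111)| = 3.02348889 eV

Since 12.09395556 eV > 3.02348889 eV, the transition 3 → 1 emits the more energetic photon.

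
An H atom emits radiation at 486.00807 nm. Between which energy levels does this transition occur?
n = 4 → n = 2

First, find the photon energy from the wavelength (hc = 1239.84 eV·nm):
E = hc/λ = 1239.84 eV·nm / 486.00807 nm = 2.5510688 eV

The energy levels of hydrogen satisfy E_n = -13.6057 / n² eV, so an emission n_i → n_f releases
ΔE = 13.6057 × (1/n_f² − 1/n_i²) eV.

Setting ΔE equal to the photon energy:
1/n_f² − 1/n_i² = 2.5510688 / 13.6057 = 0.18750000

Since 1/n_i² must be positive, we need 1/n_f² > 0.18750000, i.e. n_f ≤ 2. For each allowed n_f, solve n_i = (1/n_f² − 0.18750000)^(−1/2) and check whether it is a whole number:
  n_f = 1: 1/n_i² = 1.00000000 − 0.18750000 = 0.81250000 → n_i = 1.109  (not an integer) ✗
  n_f = 2: 1/n_i² = 0.25000000 − 0.18750000 = 0.06250000 → n_i = 4.000  → integer, n_i = 4 ✓

Only n_f = 2 gives an integer upper level, n_i = 4.

The transition is from n = 4 to n = 2 (emission).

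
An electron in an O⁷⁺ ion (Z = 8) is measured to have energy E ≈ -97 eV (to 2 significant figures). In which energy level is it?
n = 3

The exact energy levels follow E_n = -13.6057 Z² / n² eV with Z = 8.

The measured value (-97 eV) is reported to only 2 significant figures, so we must test candidate n values and see which one matches to that precision.

Candidate energies:
  n = 1:  E = -13.6057 × 8² / 1² = -870.76480 eV
  n = 2:  E = -13.6057 × 8² / 2² = -217.69120 eV
  n = 3:  E = -13.6057 × 8² / 3² = -96.75164 eV  ← matches
  n = 4:  E = -13.6057 × 8² / 4² = -54.42280 eV
  n = 5:  E = -13.6057 × 8² / 5² = -34.83059 eV

Checking against the measurement of -97 eV (2 sig figs), only n = 3 agrees:
E_3 = -96.75164 eV, which rounds to -97 eV ✓

Therefore n = 3.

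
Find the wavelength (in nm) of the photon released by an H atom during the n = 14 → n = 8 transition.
8659.78 nm

First, find the transition energy using E_n = -13.6057 / n² eV:
E_14 = -13.6057 / 14² = -0.06941684 eV
E_8 = -13.6057 / 8² = -0.21258906 eV

Photon energy: |ΔE| = |E_8 - E_14| = 0.14317222 eV

Convert to wavelength using E = hc/λ with hc = 1239.84 eV·nm:
λ = hc/E = 1239.84 eV·nm / 0.14317222 eV
λ = 8659.78 nm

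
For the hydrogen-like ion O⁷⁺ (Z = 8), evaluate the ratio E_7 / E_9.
1.653

Using E_n = -13.6057 Z² / n² eV with Z = 8:

E_7 = -13.6057 × 8² / 7² = -870.7648 / 49 = -17.770710204 eV
E_9 = -13.6057 × 8² / 9² = -870.7648 / 81 = -10.750182716 eV

The ratio is:
E_7/E_9 = (-17.770710204) / (-10.750182716)
E_7/E_9 = (-870.7648/49) / (-870.7648/81)
E_7/E_9 = 81/49
E_7/E_9 = 1.653
(Note: the Z² factors cancel in the ratio.)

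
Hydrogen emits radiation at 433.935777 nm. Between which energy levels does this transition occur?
n = 5 → n = 2

First, find the photon energy from the wavelength (hc = 1239.84 eV·nm):
E = hc/λ = 1239.84 eV·nm / 433.935777 nm = 2.8571970 eV

The energy levels of hydrogen satisfy E_n = -13.6057 / n² eV, so an emission n_i → n_f releases
ΔE = 13.6057 × (1/n_f² − 1/n_i²) eV.

Setting ΔE equal to the photon energy:
1/n_f² − 1/n_i² = 2.8571970 / 13.6057 = 0.21000000

Since 1/n_i² must be positive, we need 1/n_f² > 0.21000000, i.e. n_f ≤ 2. For each allowed n_f, solve n_i = (1/n_f² − 0.21000000)^(−1/2) and check whether it is a whole number:
  n_f = 1: 1/n_i² = 1.00000000 − 0.21000000 = 0.79000000 → n_i = 1.125  (not an integer) ✗
  n_f = 2: 1/n_i² = 0.25000000 − 0.21000000 = 0.04000000 → n_i = 5.000  → integer, n_i = 5 ✓

Only n_f = 2 gives an integer upper level, n_i = 5.

The transition is from n = 5 to n = 2 (emission).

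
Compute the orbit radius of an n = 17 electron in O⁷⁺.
1.91165 nm (or 19.11653 Å)

The Bohr radius formula is:
r_n = n² a₀ / Z

where a₀ = 0.05291772 nm is the Bohr radius.

For O⁷⁺ (Z = 8) at n = 17:
r_17 = 17² × 0.05291772 nm / 8
r_17 = 289 × 0.05291772 nm / 8
r_17 = 15.293221 nm / 8
r_17 = 1.91165 nm

The electron orbits at approximately 1.91165 nm from the nucleus.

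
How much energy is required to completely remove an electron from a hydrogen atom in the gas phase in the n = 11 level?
0.11244 eV

The ionization energy is the energy needed to remove the electron completely (n → ∞).

For hydrogen, E_n = -13.6057 eV / n².

At n = 11: E_11 = -13.6057 / 11² = -0.11244380 eV
At n = ∞: E_∞ = 0 eV

Ionization energy = E_∞ - E_11 = 0 - (-0.11244380) = 0.11244380 eV
Ionization energy ≈ 0.11244 eV

This is also called the binding energy of the electron in state n = 11.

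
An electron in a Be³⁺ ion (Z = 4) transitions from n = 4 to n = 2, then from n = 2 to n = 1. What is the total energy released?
204.0855 eV

The energy levels of Be³⁺ are E_n = -13.6057 × 4² / n² eV.

First transition (4 → 2):
ΔE₁ = |E_2 - E_4|
ΔE₁ = |-54.4228000000 - (-13.6057000000)| = 40.8171000 eV

Second transition (2 → 1):
ΔE₂ = |E_1 - E_2|
ΔE₂ = |-217.6912000000 - (-54.4228000000)| = 163.2684000 eV

Total energy released:
E_total = ΔE₁ + ΔE₂ = 40.8171000 + 163.2684000 = 204.0855 eV

Note: This equals the direct transition 4 → 1: 204.0855 eV ✓
Energy is conserved regardless of the path taken.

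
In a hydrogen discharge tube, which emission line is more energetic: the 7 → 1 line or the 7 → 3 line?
7 → 1

Calculate the energy for each transition:

Transition 7 → 1:
ΔE₁ = |E_1 - E_7| = |-13.6057/1² - (-13.6057/7²)|
ΔE₁ = |-13.605700000 - (-0.277667347)| = 13.328033 eV

Transition 7 → 3:
ΔE₂ = |E_3 - E_7| = |-13.6057/3² - (-13.6057/7²)|
ΔE₂ = |-1.511744444 - (-0.277667347)| = 1.234077 eV

Since 13.328033 eV > 1.234077 eV, the transition 7 → 1 emits the more energetic photon.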